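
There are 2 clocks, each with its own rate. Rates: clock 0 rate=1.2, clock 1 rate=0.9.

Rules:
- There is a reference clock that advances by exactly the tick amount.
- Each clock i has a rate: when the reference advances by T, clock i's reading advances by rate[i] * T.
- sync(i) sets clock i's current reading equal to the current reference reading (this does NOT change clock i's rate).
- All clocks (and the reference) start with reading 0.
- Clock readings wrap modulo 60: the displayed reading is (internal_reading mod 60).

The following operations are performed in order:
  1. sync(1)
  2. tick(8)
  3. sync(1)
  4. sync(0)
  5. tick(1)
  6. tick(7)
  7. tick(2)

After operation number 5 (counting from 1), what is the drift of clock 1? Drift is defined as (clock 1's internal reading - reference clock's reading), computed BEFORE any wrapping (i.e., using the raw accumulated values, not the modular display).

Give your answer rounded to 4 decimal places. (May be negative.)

Answer: -0.1000

Derivation:
After op 1 sync(1): ref=0.0000 raw=[0.0000 0.0000]
After op 2 tick(8): ref=8.0000 raw=[9.6000 7.2000]
After op 3 sync(1): ref=8.0000 raw=[9.6000 8.0000]
After op 4 sync(0): ref=8.0000 raw=[8.0000 8.0000]
After op 5 tick(1): ref=9.0000 raw=[9.2000 8.9000]
Drift of clock 1 after op 5: 8.9000 - 9.0000 = -0.1000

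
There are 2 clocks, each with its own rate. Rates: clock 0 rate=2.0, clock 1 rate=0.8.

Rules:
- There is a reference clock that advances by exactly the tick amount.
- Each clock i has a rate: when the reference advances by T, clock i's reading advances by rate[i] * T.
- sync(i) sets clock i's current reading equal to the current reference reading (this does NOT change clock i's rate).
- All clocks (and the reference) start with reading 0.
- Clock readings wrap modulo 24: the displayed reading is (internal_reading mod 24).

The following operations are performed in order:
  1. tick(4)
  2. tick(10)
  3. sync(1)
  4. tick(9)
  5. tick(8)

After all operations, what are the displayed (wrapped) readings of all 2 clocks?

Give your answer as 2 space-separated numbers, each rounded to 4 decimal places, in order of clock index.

After op 1 tick(4): ref=4.0000 raw=[8.0000 3.2000]
After op 2 tick(10): ref=14.0000 raw=[28.0000 11.2000]
After op 3 sync(1): ref=14.0000 raw=[28.0000 14.0000]
After op 4 tick(9): ref=23.0000 raw=[46.0000 21.2000]
After op 5 tick(8): ref=31.0000 raw=[62.0000 27.6000]
Wrap final raw readings (mod 24): 62.0000 mod 24 = 14.0000; 27.6000 mod 24 = 3.6000

Answer: 14.0000 3.6000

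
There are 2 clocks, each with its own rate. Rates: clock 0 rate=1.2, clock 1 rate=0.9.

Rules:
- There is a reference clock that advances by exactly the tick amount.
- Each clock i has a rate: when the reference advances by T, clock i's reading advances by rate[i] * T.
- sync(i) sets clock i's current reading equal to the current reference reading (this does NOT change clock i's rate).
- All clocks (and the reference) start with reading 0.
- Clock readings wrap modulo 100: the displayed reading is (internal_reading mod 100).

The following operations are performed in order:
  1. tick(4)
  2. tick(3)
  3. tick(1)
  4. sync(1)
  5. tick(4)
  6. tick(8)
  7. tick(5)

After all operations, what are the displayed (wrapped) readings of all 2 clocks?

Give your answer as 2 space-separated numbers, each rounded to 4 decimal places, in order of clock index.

Answer: 30.0000 23.3000

Derivation:
After op 1 tick(4): ref=4.0000 raw=[4.8000 3.6000]
After op 2 tick(3): ref=7.0000 raw=[8.4000 6.3000]
After op 3 tick(1): ref=8.0000 raw=[9.6000 7.2000]
After op 4 sync(1): ref=8.0000 raw=[9.6000 8.0000]
After op 5 tick(4): ref=12.0000 raw=[14.4000 11.6000]
After op 6 tick(8): ref=20.0000 raw=[24.0000 18.8000]
After op 7 tick(5): ref=25.0000 raw=[30.0000 23.3000]
Wrap final raw readings (mod 100): 30.0000 mod 100 = 30.0000; 23.3000 mod 100 = 23.3000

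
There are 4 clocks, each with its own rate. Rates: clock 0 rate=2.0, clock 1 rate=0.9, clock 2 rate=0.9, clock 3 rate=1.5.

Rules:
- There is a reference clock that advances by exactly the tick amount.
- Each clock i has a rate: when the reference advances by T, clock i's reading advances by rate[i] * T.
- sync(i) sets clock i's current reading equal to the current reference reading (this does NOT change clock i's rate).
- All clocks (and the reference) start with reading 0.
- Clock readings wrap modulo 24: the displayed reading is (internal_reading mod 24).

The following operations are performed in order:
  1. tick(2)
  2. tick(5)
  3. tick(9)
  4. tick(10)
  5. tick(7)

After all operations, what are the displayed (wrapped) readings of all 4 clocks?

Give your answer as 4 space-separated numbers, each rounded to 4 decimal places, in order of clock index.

Answer: 18.0000 5.7000 5.7000 1.5000

Derivation:
After op 1 tick(2): ref=2.0000 raw=[4.0000 1.8000 1.8000 3.0000]
After op 2 tick(5): ref=7.0000 raw=[14.0000 6.3000 6.3000 10.5000]
After op 3 tick(9): ref=16.0000 raw=[32.0000 14.4000 14.4000 24.0000]
After op 4 tick(10): ref=26.0000 raw=[52.0000 23.4000 23.4000 39.0000]
After op 5 tick(7): ref=33.0000 raw=[66.0000 29.7000 29.7000 49.5000]
Wrap final raw readings (mod 24): 66.0000 mod 24 = 18.0000; 29.7000 mod 24 = 5.7000; 29.7000 mod 24 = 5.7000; 49.5000 mod 24 = 1.5000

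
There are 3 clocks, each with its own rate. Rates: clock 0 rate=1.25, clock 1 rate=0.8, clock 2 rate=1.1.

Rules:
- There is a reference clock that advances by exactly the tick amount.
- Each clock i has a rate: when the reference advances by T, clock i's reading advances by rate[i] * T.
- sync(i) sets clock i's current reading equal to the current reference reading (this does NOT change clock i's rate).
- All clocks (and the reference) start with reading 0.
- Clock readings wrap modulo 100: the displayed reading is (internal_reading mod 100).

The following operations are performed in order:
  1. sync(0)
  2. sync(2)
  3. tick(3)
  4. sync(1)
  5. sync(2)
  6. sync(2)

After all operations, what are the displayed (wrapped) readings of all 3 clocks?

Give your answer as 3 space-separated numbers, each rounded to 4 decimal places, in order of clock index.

After op 1 sync(0): ref=0.0000 raw=[0.0000 0.0000 0.0000]
After op 2 sync(2): ref=0.0000 raw=[0.0000 0.0000 0.0000]
After op 3 tick(3): ref=3.0000 raw=[3.7500 2.4000 3.3000]
After op 4 sync(1): ref=3.0000 raw=[3.7500 3.0000 3.3000]
After op 5 sync(2): ref=3.0000 raw=[3.7500 3.0000 3.0000]
After op 6 sync(2): ref=3.0000 raw=[3.7500 3.0000 3.0000]
Wrap final raw readings (mod 100): 3.7500 mod 100 = 3.7500; 3.0000 mod 100 = 3.0000; 3.0000 mod 100 = 3.0000

Answer: 3.7500 3.0000 3.0000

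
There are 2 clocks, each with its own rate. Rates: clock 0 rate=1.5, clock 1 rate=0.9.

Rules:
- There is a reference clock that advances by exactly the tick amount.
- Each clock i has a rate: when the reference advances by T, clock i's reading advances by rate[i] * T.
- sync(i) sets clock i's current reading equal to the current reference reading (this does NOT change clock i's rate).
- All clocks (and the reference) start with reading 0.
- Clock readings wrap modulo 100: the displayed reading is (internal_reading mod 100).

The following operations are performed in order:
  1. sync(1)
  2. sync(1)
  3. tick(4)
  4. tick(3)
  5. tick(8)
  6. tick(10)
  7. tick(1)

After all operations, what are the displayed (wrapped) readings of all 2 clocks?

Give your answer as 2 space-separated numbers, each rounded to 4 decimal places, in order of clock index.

After op 1 sync(1): ref=0.0000 raw=[0.0000 0.0000]
After op 2 sync(1): ref=0.0000 raw=[0.0000 0.0000]
After op 3 tick(4): ref=4.0000 raw=[6.0000 3.6000]
After op 4 tick(3): ref=7.0000 raw=[10.5000 6.3000]
After op 5 tick(8): ref=15.0000 raw=[22.5000 13.5000]
After op 6 tick(10): ref=25.0000 raw=[37.5000 22.5000]
After op 7 tick(1): ref=26.0000 raw=[39.0000 23.4000]
Wrap final raw readings (mod 100): 39.0000 mod 100 = 39.0000; 23.4000 mod 100 = 23.4000

Answer: 39.0000 23.4000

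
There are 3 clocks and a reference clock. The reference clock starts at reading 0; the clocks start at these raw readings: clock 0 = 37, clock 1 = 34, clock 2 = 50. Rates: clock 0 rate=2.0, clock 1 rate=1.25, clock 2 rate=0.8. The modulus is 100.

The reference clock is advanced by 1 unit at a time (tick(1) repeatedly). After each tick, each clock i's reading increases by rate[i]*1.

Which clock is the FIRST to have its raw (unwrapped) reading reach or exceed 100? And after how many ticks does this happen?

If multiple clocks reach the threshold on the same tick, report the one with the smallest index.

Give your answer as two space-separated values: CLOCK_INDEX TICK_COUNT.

Answer: 0 32

Derivation:
clock 0: start=37, rate=2.0, needs 100-37 = 63; ticks = ceil(63/2.0) = ceil(31.5000) = 32; reading at tick 32 = 37 + 2.0*32 = 101.0000
clock 1: start=34, rate=1.25, needs 100-34 = 66; ticks = ceil(66/1.25) = ceil(52.8000) = 53; reading at tick 53 = 34 + 1.25*53 = 100.2500
clock 2: start=50, rate=0.8, needs 100-50 = 50; ticks = ceil(50/0.8) = ceil(62.5000) = 63; reading at tick 63 = 50 + 0.8*63 = 100.4000
Minimum tick count = 32; winners = [0]; smallest index = 0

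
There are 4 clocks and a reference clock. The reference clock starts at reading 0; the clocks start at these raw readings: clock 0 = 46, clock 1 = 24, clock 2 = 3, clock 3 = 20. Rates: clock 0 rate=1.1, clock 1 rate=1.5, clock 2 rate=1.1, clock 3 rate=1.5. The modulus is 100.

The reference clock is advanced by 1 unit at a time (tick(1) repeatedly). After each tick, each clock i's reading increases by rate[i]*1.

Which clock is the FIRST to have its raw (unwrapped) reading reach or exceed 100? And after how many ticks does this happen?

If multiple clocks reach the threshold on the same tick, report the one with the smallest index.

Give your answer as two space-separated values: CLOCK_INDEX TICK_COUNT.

Answer: 0 50

Derivation:
clock 0: start=46, rate=1.1, needs 100-46 = 54; ticks = ceil(54/1.1) = ceil(49.0909) = 50; reading at tick 50 = 46 + 1.1*50 = 101.0000
clock 1: start=24, rate=1.5, needs 100-24 = 76; ticks = ceil(76/1.5) = ceil(50.6667) = 51; reading at tick 51 = 24 + 1.5*51 = 100.5000
clock 2: start=3, rate=1.1, needs 100-3 = 97; ticks = ceil(97/1.1) = ceil(88.1818) = 89; reading at tick 89 = 3 + 1.1*89 = 100.9000
clock 3: start=20, rate=1.5, needs 100-20 = 80; ticks = ceil(80/1.5) = ceil(53.3333) = 54; reading at tick 54 = 20 + 1.5*54 = 101.0000
Minimum tick count = 50; winners = [0]; smallest index = 0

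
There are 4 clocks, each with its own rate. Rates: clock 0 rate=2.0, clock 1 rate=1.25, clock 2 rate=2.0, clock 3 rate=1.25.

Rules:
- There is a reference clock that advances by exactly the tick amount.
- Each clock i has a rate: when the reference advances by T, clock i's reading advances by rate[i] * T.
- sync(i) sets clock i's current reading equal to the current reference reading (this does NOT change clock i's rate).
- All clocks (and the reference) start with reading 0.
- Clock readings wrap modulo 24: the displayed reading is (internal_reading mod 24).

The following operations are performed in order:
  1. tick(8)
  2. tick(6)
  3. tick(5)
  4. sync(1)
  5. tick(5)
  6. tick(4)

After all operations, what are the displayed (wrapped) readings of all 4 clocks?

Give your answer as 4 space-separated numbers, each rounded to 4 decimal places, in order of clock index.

After op 1 tick(8): ref=8.0000 raw=[16.0000 10.0000 16.0000 10.0000]
After op 2 tick(6): ref=14.0000 raw=[28.0000 17.5000 28.0000 17.5000]
After op 3 tick(5): ref=19.0000 raw=[38.0000 23.7500 38.0000 23.7500]
After op 4 sync(1): ref=19.0000 raw=[38.0000 19.0000 38.0000 23.7500]
After op 5 tick(5): ref=24.0000 raw=[48.0000 25.2500 48.0000 30.0000]
After op 6 tick(4): ref=28.0000 raw=[56.0000 30.2500 56.0000 35.0000]
Wrap final raw readings (mod 24): 56.0000 mod 24 = 8.0000; 30.2500 mod 24 = 6.2500; 56.0000 mod 24 = 8.0000; 35.0000 mod 24 = 11.0000

Answer: 8.0000 6.2500 8.0000 11.0000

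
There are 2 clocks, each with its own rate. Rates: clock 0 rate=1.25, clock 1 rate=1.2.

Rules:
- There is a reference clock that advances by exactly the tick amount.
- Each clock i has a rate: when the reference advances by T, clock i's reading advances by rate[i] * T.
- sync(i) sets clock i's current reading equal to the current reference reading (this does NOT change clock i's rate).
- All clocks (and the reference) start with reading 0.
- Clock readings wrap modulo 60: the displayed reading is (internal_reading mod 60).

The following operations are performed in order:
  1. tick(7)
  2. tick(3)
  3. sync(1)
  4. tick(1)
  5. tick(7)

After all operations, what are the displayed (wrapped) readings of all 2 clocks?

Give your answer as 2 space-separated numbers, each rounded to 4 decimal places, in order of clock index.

After op 1 tick(7): ref=7.0000 raw=[8.7500 8.4000]
After op 2 tick(3): ref=10.0000 raw=[12.5000 12.0000]
After op 3 sync(1): ref=10.0000 raw=[12.5000 10.0000]
After op 4 tick(1): ref=11.0000 raw=[13.7500 11.2000]
After op 5 tick(7): ref=18.0000 raw=[22.5000 19.6000]
Wrap final raw readings (mod 60): 22.5000 mod 60 = 22.5000; 19.6000 mod 60 = 19.6000

Answer: 22.5000 19.6000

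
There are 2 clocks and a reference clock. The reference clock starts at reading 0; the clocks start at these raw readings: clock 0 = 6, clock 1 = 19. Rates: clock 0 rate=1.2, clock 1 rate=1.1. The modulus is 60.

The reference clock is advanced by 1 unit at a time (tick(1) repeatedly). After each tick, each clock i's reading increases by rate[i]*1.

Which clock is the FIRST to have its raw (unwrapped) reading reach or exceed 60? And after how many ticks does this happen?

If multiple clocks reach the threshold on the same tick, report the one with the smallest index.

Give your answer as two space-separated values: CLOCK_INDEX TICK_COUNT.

clock 0: start=6, rate=1.2, needs 60-6 = 54; ticks = ceil(54/1.2) = ceil(45.0000) = 45; reading at tick 45 = 6 + 1.2*45 = 60.0000
clock 1: start=19, rate=1.1, needs 60-19 = 41; ticks = ceil(41/1.1) = ceil(37.2727) = 38; reading at tick 38 = 19 + 1.1*38 = 60.8000
Minimum tick count = 38; winners = [1]; smallest index = 1

Answer: 1 38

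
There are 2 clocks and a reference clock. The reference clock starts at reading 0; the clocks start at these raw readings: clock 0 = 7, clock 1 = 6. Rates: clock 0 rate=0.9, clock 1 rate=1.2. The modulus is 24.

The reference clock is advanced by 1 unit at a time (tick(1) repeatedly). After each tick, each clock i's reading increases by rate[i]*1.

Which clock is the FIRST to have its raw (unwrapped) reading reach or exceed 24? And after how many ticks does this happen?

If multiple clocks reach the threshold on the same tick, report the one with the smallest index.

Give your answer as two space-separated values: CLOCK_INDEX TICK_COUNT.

clock 0: start=7, rate=0.9, needs 24-7 = 17; ticks = ceil(17/0.9) = ceil(18.8889) = 19; reading at tick 19 = 7 + 0.9*19 = 24.1000
clock 1: start=6, rate=1.2, needs 24-6 = 18; ticks = ceil(18/1.2) = ceil(15.0000) = 15; reading at tick 15 = 6 + 1.2*15 = 24.0000
Minimum tick count = 15; winners = [1]; smallest index = 1

Answer: 1 15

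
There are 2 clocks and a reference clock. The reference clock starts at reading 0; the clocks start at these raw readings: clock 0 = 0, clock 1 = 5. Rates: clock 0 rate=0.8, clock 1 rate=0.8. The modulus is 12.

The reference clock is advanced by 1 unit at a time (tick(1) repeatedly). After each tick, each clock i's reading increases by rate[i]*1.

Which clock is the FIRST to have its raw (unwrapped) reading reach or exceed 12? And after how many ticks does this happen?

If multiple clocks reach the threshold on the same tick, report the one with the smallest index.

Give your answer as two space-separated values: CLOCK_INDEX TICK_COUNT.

Answer: 1 9

Derivation:
clock 0: start=0, rate=0.8, needs 12-0 = 12; ticks = ceil(12/0.8) = ceil(15.0000) = 15; reading at tick 15 = 0 + 0.8*15 = 12.0000
clock 1: start=5, rate=0.8, needs 12-5 = 7; ticks = ceil(7/0.8) = ceil(8.7500) = 9; reading at tick 9 = 5 + 0.8*9 = 12.2000
Minimum tick count = 9; winners = [1]; smallest index = 1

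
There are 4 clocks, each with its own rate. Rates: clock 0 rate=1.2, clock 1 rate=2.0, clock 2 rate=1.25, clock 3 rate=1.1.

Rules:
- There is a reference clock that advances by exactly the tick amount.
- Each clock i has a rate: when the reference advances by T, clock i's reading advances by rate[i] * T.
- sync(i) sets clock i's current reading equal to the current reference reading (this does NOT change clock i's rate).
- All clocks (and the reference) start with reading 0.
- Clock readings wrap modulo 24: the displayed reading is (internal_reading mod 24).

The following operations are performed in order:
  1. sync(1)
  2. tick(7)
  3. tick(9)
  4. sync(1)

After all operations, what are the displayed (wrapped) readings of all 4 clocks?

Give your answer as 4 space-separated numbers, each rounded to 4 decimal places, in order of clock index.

After op 1 sync(1): ref=0.0000 raw=[0.0000 0.0000 0.0000 0.0000]
After op 2 tick(7): ref=7.0000 raw=[8.4000 14.0000 8.7500 7.7000]
After op 3 tick(9): ref=16.0000 raw=[19.2000 32.0000 20.0000 17.6000]
After op 4 sync(1): ref=16.0000 raw=[19.2000 16.0000 20.0000 17.6000]
Wrap final raw readings (mod 24): 19.2000 mod 24 = 19.2000; 16.0000 mod 24 = 16.0000; 20.0000 mod 24 = 20.0000; 17.6000 mod 24 = 17.6000

Answer: 19.2000 16.0000 20.0000 17.6000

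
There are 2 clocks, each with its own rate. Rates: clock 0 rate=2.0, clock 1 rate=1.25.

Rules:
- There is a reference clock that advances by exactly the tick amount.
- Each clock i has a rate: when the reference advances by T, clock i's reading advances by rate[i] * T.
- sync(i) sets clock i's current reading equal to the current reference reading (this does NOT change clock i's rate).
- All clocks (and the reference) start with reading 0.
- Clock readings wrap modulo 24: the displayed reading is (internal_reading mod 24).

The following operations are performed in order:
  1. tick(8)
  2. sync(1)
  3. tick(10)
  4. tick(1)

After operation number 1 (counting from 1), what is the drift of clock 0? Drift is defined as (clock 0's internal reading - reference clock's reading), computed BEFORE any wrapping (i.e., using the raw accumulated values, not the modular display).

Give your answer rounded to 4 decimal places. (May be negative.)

After op 1 tick(8): ref=8.0000 raw=[16.0000 10.0000]
Drift of clock 0 after op 1: 16.0000 - 8.0000 = 8.0000

Answer: 8.0000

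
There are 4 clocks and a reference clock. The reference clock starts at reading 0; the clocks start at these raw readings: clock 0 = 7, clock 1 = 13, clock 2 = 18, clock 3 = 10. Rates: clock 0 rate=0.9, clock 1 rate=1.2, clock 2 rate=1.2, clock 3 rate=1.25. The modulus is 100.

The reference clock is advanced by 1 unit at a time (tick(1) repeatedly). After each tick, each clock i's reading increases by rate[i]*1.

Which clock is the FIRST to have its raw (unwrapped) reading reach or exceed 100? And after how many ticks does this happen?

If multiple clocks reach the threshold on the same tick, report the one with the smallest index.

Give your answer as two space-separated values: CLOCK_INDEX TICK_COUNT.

Answer: 2 69

Derivation:
clock 0: start=7, rate=0.9, needs 100-7 = 93; ticks = ceil(93/0.9) = ceil(103.3333) = 104; reading at tick 104 = 7 + 0.9*104 = 100.6000
clock 1: start=13, rate=1.2, needs 100-13 = 87; ticks = ceil(87/1.2) = ceil(72.5000) = 73; reading at tick 73 = 13 + 1.2*73 = 100.6000
clock 2: start=18, rate=1.2, needs 100-18 = 82; ticks = ceil(82/1.2) = ceil(68.3333) = 69; reading at tick 69 = 18 + 1.2*69 = 100.8000
clock 3: start=10, rate=1.25, needs 100-10 = 90; ticks = ceil(90/1.25) = ceil(72.0000) = 72; reading at tick 72 = 10 + 1.25*72 = 100.0000
Minimum tick count = 69; winners = [2]; smallest index = 2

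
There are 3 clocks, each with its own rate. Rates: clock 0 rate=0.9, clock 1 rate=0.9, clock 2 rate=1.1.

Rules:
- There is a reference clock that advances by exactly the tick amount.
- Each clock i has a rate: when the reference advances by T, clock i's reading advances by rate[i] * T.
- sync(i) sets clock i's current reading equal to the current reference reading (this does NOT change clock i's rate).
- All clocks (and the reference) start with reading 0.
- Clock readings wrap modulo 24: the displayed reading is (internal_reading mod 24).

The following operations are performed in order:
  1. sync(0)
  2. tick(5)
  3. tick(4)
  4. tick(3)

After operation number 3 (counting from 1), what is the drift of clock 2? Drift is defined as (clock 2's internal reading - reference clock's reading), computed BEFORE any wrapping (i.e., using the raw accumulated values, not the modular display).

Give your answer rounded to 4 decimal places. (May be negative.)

After op 1 sync(0): ref=0.0000 raw=[0.0000 0.0000 0.0000]
After op 2 tick(5): ref=5.0000 raw=[4.5000 4.5000 5.5000]
After op 3 tick(4): ref=9.0000 raw=[8.1000 8.1000 9.9000]
Drift of clock 2 after op 3: 9.9000 - 9.0000 = 0.9000

Answer: 0.9000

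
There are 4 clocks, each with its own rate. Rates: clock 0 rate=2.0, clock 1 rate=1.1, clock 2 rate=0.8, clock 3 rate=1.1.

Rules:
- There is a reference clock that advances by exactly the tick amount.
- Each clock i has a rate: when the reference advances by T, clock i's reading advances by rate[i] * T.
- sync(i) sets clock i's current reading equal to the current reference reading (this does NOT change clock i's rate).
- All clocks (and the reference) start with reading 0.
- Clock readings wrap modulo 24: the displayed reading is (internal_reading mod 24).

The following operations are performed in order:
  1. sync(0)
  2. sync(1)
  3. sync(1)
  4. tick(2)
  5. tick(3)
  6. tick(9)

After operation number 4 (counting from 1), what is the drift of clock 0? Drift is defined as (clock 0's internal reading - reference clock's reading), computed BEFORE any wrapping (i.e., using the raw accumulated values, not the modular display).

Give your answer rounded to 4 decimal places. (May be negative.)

Answer: 2.0000

Derivation:
After op 1 sync(0): ref=0.0000 raw=[0.0000 0.0000 0.0000 0.0000]
After op 2 sync(1): ref=0.0000 raw=[0.0000 0.0000 0.0000 0.0000]
After op 3 sync(1): ref=0.0000 raw=[0.0000 0.0000 0.0000 0.0000]
After op 4 tick(2): ref=2.0000 raw=[4.0000 2.2000 1.6000 2.2000]
Drift of clock 0 after op 4: 4.0000 - 2.0000 = 2.0000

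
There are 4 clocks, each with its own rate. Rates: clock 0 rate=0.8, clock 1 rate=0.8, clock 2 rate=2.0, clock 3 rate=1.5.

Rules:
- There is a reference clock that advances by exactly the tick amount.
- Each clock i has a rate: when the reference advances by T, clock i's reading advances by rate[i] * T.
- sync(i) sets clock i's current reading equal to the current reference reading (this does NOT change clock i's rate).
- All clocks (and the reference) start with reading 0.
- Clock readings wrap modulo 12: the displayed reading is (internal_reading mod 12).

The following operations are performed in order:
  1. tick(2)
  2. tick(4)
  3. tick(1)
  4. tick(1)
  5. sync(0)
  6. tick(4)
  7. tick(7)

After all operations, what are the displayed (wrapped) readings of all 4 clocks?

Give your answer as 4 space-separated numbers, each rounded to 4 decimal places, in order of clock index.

After op 1 tick(2): ref=2.0000 raw=[1.6000 1.6000 4.0000 3.0000]
After op 2 tick(4): ref=6.0000 raw=[4.8000 4.8000 12.0000 9.0000]
After op 3 tick(1): ref=7.0000 raw=[5.6000 5.6000 14.0000 10.5000]
After op 4 tick(1): ref=8.0000 raw=[6.4000 6.4000 16.0000 12.0000]
After op 5 sync(0): ref=8.0000 raw=[8.0000 6.4000 16.0000 12.0000]
After op 6 tick(4): ref=12.0000 raw=[11.2000 9.6000 24.0000 18.0000]
After op 7 tick(7): ref=19.0000 raw=[16.8000 15.2000 38.0000 28.5000]
Wrap final raw readings (mod 12): 16.8000 mod 12 = 4.8000; 15.2000 mod 12 = 3.2000; 38.0000 mod 12 = 2.0000; 28.5000 mod 12 = 4.5000

Answer: 4.8000 3.2000 2.0000 4.5000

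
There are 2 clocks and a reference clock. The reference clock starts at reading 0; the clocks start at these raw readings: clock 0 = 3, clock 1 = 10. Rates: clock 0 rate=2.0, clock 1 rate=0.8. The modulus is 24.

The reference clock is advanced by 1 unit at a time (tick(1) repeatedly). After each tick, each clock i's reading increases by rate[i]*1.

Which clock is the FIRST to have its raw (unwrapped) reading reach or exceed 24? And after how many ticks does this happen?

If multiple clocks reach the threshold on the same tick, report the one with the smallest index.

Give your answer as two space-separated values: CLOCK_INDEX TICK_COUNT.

Answer: 0 11

Derivation:
clock 0: start=3, rate=2.0, needs 24-3 = 21; ticks = ceil(21/2.0) = ceil(10.5000) = 11; reading at tick 11 = 3 + 2.0*11 = 25.0000
clock 1: start=10, rate=0.8, needs 24-10 = 14; ticks = ceil(14/0.8) = ceil(17.5000) = 18; reading at tick 18 = 10 + 0.8*18 = 24.4000
Minimum tick count = 11; winners = [0]; smallest index = 0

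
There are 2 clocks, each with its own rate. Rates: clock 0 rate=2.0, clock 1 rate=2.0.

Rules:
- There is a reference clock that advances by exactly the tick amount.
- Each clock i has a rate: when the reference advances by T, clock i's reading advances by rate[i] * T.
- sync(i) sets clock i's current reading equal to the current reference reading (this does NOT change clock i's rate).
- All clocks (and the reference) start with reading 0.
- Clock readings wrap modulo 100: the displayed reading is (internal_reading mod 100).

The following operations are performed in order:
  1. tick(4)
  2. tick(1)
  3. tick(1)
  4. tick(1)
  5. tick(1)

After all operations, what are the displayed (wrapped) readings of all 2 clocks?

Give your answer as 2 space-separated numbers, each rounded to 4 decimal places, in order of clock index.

Answer: 16.0000 16.0000

Derivation:
After op 1 tick(4): ref=4.0000 raw=[8.0000 8.0000]
After op 2 tick(1): ref=5.0000 raw=[10.0000 10.0000]
After op 3 tick(1): ref=6.0000 raw=[12.0000 12.0000]
After op 4 tick(1): ref=7.0000 raw=[14.0000 14.0000]
After op 5 tick(1): ref=8.0000 raw=[16.0000 16.0000]
Wrap final raw readings (mod 100): 16.0000 mod 100 = 16.0000; 16.0000 mod 100 = 16.0000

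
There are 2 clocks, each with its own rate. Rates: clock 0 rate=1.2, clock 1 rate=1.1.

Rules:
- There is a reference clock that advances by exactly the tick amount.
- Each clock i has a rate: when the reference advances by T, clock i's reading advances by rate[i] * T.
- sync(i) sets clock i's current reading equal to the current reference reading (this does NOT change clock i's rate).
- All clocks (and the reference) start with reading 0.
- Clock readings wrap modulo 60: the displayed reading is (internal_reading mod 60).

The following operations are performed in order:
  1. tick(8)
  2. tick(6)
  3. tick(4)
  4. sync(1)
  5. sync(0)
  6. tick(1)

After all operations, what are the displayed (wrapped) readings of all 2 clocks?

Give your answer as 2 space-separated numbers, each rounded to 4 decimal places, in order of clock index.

Answer: 19.2000 19.1000

Derivation:
After op 1 tick(8): ref=8.0000 raw=[9.6000 8.8000]
After op 2 tick(6): ref=14.0000 raw=[16.8000 15.4000]
After op 3 tick(4): ref=18.0000 raw=[21.6000 19.8000]
After op 4 sync(1): ref=18.0000 raw=[21.6000 18.0000]
After op 5 sync(0): ref=18.0000 raw=[18.0000 18.0000]
After op 6 tick(1): ref=19.0000 raw=[19.2000 19.1000]
Wrap final raw readings (mod 60): 19.2000 mod 60 = 19.2000; 19.1000 mod 60 = 19.1000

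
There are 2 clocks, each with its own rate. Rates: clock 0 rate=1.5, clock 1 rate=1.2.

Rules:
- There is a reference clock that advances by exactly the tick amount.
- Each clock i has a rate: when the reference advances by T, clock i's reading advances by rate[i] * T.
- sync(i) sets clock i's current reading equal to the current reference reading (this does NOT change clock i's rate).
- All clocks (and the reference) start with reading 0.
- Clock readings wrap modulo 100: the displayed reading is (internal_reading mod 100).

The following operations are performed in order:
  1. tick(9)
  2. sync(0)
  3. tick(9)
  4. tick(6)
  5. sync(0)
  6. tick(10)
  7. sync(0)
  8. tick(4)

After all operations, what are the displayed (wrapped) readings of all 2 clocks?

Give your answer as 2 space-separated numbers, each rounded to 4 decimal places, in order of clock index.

After op 1 tick(9): ref=9.0000 raw=[13.5000 10.8000]
After op 2 sync(0): ref=9.0000 raw=[9.0000 10.8000]
After op 3 tick(9): ref=18.0000 raw=[22.5000 21.6000]
After op 4 tick(6): ref=24.0000 raw=[31.5000 28.8000]
After op 5 sync(0): ref=24.0000 raw=[24.0000 28.8000]
After op 6 tick(10): ref=34.0000 raw=[39.0000 40.8000]
After op 7 sync(0): ref=34.0000 raw=[34.0000 40.8000]
After op 8 tick(4): ref=38.0000 raw=[40.0000 45.6000]
Wrap final raw readings (mod 100): 40.0000 mod 100 = 40.0000; 45.6000 mod 100 = 45.6000

Answer: 40.0000 45.6000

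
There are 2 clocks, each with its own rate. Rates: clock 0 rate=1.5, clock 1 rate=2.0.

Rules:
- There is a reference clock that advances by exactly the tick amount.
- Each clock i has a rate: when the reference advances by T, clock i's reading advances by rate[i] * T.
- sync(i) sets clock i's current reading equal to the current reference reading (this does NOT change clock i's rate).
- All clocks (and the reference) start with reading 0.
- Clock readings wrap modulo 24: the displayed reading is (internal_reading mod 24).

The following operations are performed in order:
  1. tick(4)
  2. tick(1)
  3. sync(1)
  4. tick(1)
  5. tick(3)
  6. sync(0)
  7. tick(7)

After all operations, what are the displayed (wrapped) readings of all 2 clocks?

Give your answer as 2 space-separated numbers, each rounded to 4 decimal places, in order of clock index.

After op 1 tick(4): ref=4.0000 raw=[6.0000 8.0000]
After op 2 tick(1): ref=5.0000 raw=[7.5000 10.0000]
After op 3 sync(1): ref=5.0000 raw=[7.5000 5.0000]
After op 4 tick(1): ref=6.0000 raw=[9.0000 7.0000]
After op 5 tick(3): ref=9.0000 raw=[13.5000 13.0000]
After op 6 sync(0): ref=9.0000 raw=[9.0000 13.0000]
After op 7 tick(7): ref=16.0000 raw=[19.5000 27.0000]
Wrap final raw readings (mod 24): 19.5000 mod 24 = 19.5000; 27.0000 mod 24 = 3.0000

Answer: 19.5000 3.0000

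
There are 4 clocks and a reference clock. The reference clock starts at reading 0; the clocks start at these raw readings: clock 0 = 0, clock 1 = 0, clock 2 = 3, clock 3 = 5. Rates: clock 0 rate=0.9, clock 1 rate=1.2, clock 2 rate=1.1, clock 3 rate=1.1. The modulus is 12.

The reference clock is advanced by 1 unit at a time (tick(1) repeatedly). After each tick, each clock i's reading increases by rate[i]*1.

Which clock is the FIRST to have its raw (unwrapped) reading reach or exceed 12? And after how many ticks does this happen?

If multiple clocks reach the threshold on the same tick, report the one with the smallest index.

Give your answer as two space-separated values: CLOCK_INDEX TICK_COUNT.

clock 0: start=0, rate=0.9, needs 12-0 = 12; ticks = ceil(12/0.9) = ceil(13.3333) = 14; reading at tick 14 = 0 + 0.9*14 = 12.6000
clock 1: start=0, rate=1.2, needs 12-0 = 12; ticks = ceil(12/1.2) = ceil(10.0000) = 10; reading at tick 10 = 0 + 1.2*10 = 12.0000
clock 2: start=3, rate=1.1, needs 12-3 = 9; ticks = ceil(9/1.1) = ceil(8.1818) = 9; reading at tick 9 = 3 + 1.1*9 = 12.9000
clock 3: start=5, rate=1.1, needs 12-5 = 7; ticks = ceil(7/1.1) = ceil(6.3636) = 7; reading at tick 7 = 5 + 1.1*7 = 12.7000
Minimum tick count = 7; winners = [3]; smallest index = 3

Answer: 3 7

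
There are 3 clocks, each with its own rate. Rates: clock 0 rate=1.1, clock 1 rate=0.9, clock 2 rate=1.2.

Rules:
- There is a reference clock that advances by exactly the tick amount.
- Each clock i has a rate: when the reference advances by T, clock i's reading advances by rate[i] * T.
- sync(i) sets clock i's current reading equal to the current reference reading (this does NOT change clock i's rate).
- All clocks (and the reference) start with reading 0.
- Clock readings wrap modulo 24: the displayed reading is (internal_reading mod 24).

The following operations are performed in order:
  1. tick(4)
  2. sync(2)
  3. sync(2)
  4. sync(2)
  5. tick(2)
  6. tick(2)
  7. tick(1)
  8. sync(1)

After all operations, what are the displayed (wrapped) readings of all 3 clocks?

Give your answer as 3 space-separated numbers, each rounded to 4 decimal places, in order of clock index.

Answer: 9.9000 9.0000 10.0000

Derivation:
After op 1 tick(4): ref=4.0000 raw=[4.4000 3.6000 4.8000]
After op 2 sync(2): ref=4.0000 raw=[4.4000 3.6000 4.0000]
After op 3 sync(2): ref=4.0000 raw=[4.4000 3.6000 4.0000]
After op 4 sync(2): ref=4.0000 raw=[4.4000 3.6000 4.0000]
After op 5 tick(2): ref=6.0000 raw=[6.6000 5.4000 6.4000]
After op 6 tick(2): ref=8.0000 raw=[8.8000 7.2000 8.8000]
After op 7 tick(1): ref=9.0000 raw=[9.9000 8.1000 10.0000]
After op 8 sync(1): ref=9.0000 raw=[9.9000 9.0000 10.0000]
Wrap final raw readings (mod 24): 9.9000 mod 24 = 9.9000; 9.0000 mod 24 = 9.0000; 10.0000 mod 24 = 10.0000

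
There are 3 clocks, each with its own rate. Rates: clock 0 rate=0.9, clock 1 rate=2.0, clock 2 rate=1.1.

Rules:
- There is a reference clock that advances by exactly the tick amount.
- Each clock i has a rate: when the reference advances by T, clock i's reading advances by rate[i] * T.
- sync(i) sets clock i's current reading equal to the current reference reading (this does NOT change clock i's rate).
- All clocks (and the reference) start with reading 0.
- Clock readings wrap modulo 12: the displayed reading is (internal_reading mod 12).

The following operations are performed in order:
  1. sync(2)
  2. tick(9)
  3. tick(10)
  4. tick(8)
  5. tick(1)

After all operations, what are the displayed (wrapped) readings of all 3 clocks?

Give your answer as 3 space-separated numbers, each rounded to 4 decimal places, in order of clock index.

After op 1 sync(2): ref=0.0000 raw=[0.0000 0.0000 0.0000]
After op 2 tick(9): ref=9.0000 raw=[8.1000 18.0000 9.9000]
After op 3 tick(10): ref=19.0000 raw=[17.1000 38.0000 20.9000]
After op 4 tick(8): ref=27.0000 raw=[24.3000 54.0000 29.7000]
After op 5 tick(1): ref=28.0000 raw=[25.2000 56.0000 30.8000]
Wrap final raw readings (mod 12): 25.2000 mod 12 = 1.2000; 56.0000 mod 12 = 8.0000; 30.8000 mod 12 = 6.8000

Answer: 1.2000 8.0000 6.8000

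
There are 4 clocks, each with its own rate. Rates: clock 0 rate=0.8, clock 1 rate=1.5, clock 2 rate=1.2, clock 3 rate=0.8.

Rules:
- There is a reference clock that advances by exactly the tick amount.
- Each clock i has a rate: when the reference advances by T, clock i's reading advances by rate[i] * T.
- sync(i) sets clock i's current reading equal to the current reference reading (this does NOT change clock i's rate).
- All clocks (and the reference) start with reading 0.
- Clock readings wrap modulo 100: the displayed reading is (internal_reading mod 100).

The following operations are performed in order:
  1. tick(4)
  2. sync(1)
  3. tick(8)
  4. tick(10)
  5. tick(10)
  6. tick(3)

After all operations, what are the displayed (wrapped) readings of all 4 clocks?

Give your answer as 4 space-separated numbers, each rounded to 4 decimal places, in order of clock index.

Answer: 28.0000 50.5000 42.0000 28.0000

Derivation:
After op 1 tick(4): ref=4.0000 raw=[3.2000 6.0000 4.8000 3.2000]
After op 2 sync(1): ref=4.0000 raw=[3.2000 4.0000 4.8000 3.2000]
After op 3 tick(8): ref=12.0000 raw=[9.6000 16.0000 14.4000 9.6000]
After op 4 tick(10): ref=22.0000 raw=[17.6000 31.0000 26.4000 17.6000]
After op 5 tick(10): ref=32.0000 raw=[25.6000 46.0000 38.4000 25.6000]
After op 6 tick(3): ref=35.0000 raw=[28.0000 50.5000 42.0000 28.0000]
Wrap final raw readings (mod 100): 28.0000 mod 100 = 28.0000; 50.5000 mod 100 = 50.5000; 42.0000 mod 100 = 42.0000; 28.0000 mod 100 = 28.0000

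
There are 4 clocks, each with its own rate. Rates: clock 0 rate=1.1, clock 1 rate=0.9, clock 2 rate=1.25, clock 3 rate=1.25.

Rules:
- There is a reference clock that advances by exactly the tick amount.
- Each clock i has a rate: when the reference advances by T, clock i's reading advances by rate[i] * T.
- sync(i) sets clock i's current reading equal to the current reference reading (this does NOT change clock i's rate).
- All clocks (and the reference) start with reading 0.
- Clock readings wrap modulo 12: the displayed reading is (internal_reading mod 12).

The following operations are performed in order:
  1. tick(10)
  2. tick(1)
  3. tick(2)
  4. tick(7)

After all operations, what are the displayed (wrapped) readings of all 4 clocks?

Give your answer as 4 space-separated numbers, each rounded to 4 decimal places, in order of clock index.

Answer: 10.0000 6.0000 1.0000 1.0000

Derivation:
After op 1 tick(10): ref=10.0000 raw=[11.0000 9.0000 12.5000 12.5000]
After op 2 tick(1): ref=11.0000 raw=[12.1000 9.9000 13.7500 13.7500]
After op 3 tick(2): ref=13.0000 raw=[14.3000 11.7000 16.2500 16.2500]
After op 4 tick(7): ref=20.0000 raw=[22.0000 18.0000 25.0000 25.0000]
Wrap final raw readings (mod 12): 22.0000 mod 12 = 10.0000; 18.0000 mod 12 = 6.0000; 25.0000 mod 12 = 1.0000; 25.0000 mod 12 = 1.0000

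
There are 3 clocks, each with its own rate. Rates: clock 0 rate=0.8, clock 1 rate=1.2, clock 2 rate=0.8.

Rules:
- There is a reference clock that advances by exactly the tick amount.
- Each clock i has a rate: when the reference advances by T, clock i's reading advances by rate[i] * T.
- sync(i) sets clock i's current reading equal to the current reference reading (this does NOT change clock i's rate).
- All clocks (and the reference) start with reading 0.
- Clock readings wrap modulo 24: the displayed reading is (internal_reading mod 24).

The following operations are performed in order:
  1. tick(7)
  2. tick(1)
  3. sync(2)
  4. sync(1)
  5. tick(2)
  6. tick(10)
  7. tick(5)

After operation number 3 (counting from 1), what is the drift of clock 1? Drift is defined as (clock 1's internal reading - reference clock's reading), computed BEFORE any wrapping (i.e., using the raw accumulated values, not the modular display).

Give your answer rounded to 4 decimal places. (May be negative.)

Answer: 1.6000

Derivation:
After op 1 tick(7): ref=7.0000 raw=[5.6000 8.4000 5.6000]
After op 2 tick(1): ref=8.0000 raw=[6.4000 9.6000 6.4000]
After op 3 sync(2): ref=8.0000 raw=[6.4000 9.6000 8.0000]
Drift of clock 1 after op 3: 9.6000 - 8.0000 = 1.6000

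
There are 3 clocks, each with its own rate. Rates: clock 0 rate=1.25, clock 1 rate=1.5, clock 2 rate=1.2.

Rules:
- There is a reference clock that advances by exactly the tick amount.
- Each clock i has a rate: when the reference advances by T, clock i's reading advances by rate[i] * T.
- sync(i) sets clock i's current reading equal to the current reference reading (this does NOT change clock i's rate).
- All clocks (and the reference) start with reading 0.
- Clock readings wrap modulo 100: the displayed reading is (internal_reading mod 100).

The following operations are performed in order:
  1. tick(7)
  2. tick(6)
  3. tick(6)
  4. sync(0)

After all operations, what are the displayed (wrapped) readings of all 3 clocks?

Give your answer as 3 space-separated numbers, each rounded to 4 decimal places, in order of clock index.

After op 1 tick(7): ref=7.0000 raw=[8.7500 10.5000 8.4000]
After op 2 tick(6): ref=13.0000 raw=[16.2500 19.5000 15.6000]
After op 3 tick(6): ref=19.0000 raw=[23.7500 28.5000 22.8000]
After op 4 sync(0): ref=19.0000 raw=[19.0000 28.5000 22.8000]
Wrap final raw readings (mod 100): 19.0000 mod 100 = 19.0000; 28.5000 mod 100 = 28.5000; 22.8000 mod 100 = 22.8000

Answer: 19.0000 28.5000 22.8000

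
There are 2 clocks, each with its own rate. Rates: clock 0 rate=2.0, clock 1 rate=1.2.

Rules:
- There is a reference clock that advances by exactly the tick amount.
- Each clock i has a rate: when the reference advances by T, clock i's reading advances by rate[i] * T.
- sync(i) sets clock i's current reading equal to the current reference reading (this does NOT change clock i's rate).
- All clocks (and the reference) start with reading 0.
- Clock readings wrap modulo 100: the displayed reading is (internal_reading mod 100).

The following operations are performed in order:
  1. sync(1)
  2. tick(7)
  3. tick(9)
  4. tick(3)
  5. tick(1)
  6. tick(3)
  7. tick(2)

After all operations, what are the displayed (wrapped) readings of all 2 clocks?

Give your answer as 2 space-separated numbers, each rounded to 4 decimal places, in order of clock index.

Answer: 50.0000 30.0000

Derivation:
After op 1 sync(1): ref=0.0000 raw=[0.0000 0.0000]
After op 2 tick(7): ref=7.0000 raw=[14.0000 8.4000]
After op 3 tick(9): ref=16.0000 raw=[32.0000 19.2000]
After op 4 tick(3): ref=19.0000 raw=[38.0000 22.8000]
After op 5 tick(1): ref=20.0000 raw=[40.0000 24.0000]
After op 6 tick(3): ref=23.0000 raw=[46.0000 27.6000]
After op 7 tick(2): ref=25.0000 raw=[50.0000 30.0000]
Wrap final raw readings (mod 100): 50.0000 mod 100 = 50.0000; 30.0000 mod 100 = 30.0000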